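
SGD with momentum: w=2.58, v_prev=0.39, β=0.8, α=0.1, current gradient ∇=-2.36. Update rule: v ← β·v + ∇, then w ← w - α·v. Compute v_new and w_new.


v_new = 0.8·0.39 - 2.36 = 0.312 - 2.36 = -2.048
w_new = 2.58 - 0.1·-2.048 = 2.58 + 0.2048 = 2.7848

v_new=-2.048, w_new=2.7848


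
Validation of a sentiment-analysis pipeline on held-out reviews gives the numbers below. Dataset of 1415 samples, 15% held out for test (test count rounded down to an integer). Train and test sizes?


Test = ⌊1415·15/100⌋ = 212
Train = 1415 - 212 = 1203

Train: 1203, Test: 212


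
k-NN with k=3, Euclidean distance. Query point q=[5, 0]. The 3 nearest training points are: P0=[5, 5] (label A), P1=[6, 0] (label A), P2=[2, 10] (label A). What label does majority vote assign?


d(q,P0) = 5.0  (label A)
d(q,P1) = 1.0  (label A)
d(q,P2) = 10.4403  (label A)
Votes: A=3, B=0
Majority → A

A


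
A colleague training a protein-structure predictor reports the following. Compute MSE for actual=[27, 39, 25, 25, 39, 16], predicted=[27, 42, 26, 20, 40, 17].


Squared errors: (27-27)²=0, (39-42)²=9, (25-26)²=1, (25-20)²=25, (39-40)²=1, (16-17)²=1
Sum = 37
MSE = 37/6 = 37/6

37/6


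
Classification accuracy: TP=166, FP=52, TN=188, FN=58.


Accuracy = (TP+TN)/(TP+TN+FP+FN)
= (166+188)/(464)
= 354/464 = 76.29%

76.29%


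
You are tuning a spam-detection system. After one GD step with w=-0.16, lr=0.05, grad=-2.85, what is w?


w_new = w - α·∇
= -0.16 - 0.05·-2.85
= -0.16 + 0.1425
= -0.0175

-0.0175


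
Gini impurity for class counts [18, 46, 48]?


Probabilities: [18/112, 46/112, 48/112] ≈ [0.1607, 0.4107, 0.4286]
Σpᵢ² = (324 + 2116 + 2304)/112² = 4744/12544
Gini = 1 - Σpᵢ² = 1 - 4744/12544 = 0.6218

0.6218


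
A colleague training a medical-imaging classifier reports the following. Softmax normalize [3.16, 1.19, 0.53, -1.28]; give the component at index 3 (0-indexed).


Exponentials: e^3.16=23.5706, e^1.19=3.2871, e^0.53=1.6989, e^-1.28=0.278
Sum = 28.8346
Softmax = [0.8174, 0.114, 0.0589, 0.0096]
p[3] = 0.278/28.8346 = 0.0096

0.0096


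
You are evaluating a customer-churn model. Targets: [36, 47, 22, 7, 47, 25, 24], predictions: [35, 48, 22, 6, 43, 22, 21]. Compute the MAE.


Absolute errors: |36-35|=1, |47-48|=1, |22-22|=0, |7-6|=1, |47-43|=4, |25-22|=3, |24-21|=3
Sum = 13
MAE = 13/7 = 13/7

13/7


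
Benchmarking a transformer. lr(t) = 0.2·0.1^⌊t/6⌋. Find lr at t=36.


n_drops = ⌊36/6⌋ = 6
lr = 0.2·0.1^6 = 0.2·0.000001 = 0.0000002

0.0000002


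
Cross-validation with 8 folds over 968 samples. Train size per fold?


Fold size = 968/8 = 121
Training per fold = 968 - 121 = 847

847


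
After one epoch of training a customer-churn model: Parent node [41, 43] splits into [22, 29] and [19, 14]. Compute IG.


Parent = [41, 43], H_parent = 0.9996
H_left = 0.9864 (n=51), H_right = 0.9834 (n=33)
H_children = (51/84)·0.9864 + (33/84)·0.9834 = 0.9852
IG = 0.9996 - 0.9852 = 0.0144

0.0144


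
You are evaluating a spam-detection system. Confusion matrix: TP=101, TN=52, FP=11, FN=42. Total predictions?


Total = TP + TN + FP + FN
= 101 + 52 + 11 + 42
= 206
(Predicted positive: 112, predicted negative: 94)

206


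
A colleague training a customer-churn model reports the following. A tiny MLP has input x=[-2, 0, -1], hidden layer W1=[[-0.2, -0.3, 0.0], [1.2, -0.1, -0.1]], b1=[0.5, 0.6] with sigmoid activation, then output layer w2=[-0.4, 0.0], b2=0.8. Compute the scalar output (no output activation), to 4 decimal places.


z1[0] = (-0.2)·(-2) + (-0.3)·(0) + (0.0)·(-1) + 0.5 = 0.9
z1[1] = (1.2)·(-2) + (-0.1)·(0) + (-0.1)·(-1) + 0.6 = -1.7
h = sigmoid(z1) = [0.7109, 0.1545]
output = (-0.4)·(0.7109) + (0.0)·(0.1545) + 0.8 = 0.5156

0.5156


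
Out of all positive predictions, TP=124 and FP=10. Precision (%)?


Precision = TP/(TP+FP)
= 124/(124+10)
= 124/134 = 92.54%

92.54%


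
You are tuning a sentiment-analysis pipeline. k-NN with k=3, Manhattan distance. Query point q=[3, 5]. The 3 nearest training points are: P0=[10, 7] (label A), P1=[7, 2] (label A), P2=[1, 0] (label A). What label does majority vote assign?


d(q,P0) = 9  (label A)
d(q,P1) = 7  (label A)
d(q,P2) = 7  (label A)
Votes: A=3, B=0
Majority → A

A


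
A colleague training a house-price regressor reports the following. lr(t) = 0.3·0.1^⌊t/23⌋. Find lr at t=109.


n_drops = ⌊109/23⌋ = 4
lr = 0.3·0.1^4 = 0.3·0.0001 = 0.00003

0.00003


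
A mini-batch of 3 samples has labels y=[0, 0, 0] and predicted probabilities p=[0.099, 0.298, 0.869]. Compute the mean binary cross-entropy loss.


L[0] = -ln(1-0.099) = -ln(0.901) = 0.1043
L[1] = -ln(1-0.298) = -ln(0.702) = 0.3538
L[2] = -ln(1-0.869) = -ln(0.131) = 2.0326
mean = (0.1043 + 0.3538 + 2.0326)/3 = 0.8302

0.8302


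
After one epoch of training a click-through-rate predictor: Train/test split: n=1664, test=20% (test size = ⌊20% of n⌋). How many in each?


Test = ⌊1664·20/100⌋ = 332
Train = 1664 - 332 = 1332

Train: 1332, Test: 332


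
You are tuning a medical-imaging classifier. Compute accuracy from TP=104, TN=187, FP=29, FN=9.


Accuracy = (TP+TN)/(TP+TN+FP+FN)
= (104+187)/(329)
= 291/329 = 88.45%

88.45%


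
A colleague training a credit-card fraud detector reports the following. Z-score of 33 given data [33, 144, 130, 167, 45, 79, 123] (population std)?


μ = 103, σ = 47.4281
z = (33 - 103)/47.4281 = -1.4759

-1.4759


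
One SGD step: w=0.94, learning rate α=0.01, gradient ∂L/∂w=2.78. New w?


w_new = w - α·∇
= 0.94 - 0.01·2.78
= 0.94 - 0.0278
= 0.9122

0.9122


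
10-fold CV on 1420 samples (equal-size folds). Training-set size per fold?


Fold size = 1420/10 = 142
Training per fold = 1420 - 142 = 1278

1278


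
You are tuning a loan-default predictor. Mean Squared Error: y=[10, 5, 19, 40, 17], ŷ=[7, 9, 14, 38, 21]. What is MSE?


Squared errors: (10-7)²=9, (5-9)²=16, (19-14)²=25, (40-38)²=4, (17-21)²=16
Sum = 70
MSE = 70/5 = 14

14


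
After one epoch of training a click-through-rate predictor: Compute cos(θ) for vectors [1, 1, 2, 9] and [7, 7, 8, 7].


A·B = 1·7 + 1·7 + 2·8 + 9·7 = 93
‖A‖ = √87 = 9.3274, ‖B‖ = √211 = 14.5258
cos = 93/(√87·√211) = 93/√18357 = 0.6864

0.6864


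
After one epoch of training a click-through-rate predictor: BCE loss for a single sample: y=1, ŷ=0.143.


BCE = -[y·ln(p) + (1-y)·ln(1-p)]
= -1·ln(0.143) - 0
= -ln(0.143) = 1.9449

1.9449


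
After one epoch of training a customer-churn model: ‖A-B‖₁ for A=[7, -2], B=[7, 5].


d = |7-7| + |-2-5|
  = 0 + 7
  = 7

7


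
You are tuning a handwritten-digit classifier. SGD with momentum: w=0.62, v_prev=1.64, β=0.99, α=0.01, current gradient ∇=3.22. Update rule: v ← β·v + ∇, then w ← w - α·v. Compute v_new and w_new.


v_new = 0.99·1.64 + 3.22 = 1.6236 + 3.22 = 4.8436
w_new = 0.62 - 0.01·4.8436 = 0.62 - 0.048436 = 0.571564

v_new=4.8436, w_new=0.571564


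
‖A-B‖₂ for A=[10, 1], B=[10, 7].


d = √((10-10)² + (1-7)²)
  = √(0 + 36)
  = √36 = 6.0

6.0


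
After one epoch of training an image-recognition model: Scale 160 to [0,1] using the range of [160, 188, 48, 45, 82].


min=45, max=188
(160-45)/(188-45) = 115/143 = 0.8042

0.8042


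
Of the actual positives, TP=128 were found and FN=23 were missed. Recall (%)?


Recall = TP/(TP+FN)
= 128/(128+23)
= 128/151 = 84.77%

84.77%


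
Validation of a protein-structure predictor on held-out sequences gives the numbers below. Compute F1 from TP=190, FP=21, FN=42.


Precision = 190/211 = 0.9005
Recall = 190/232 = 0.819
F1 = 2·P·R/(P+R) = 2·TP/(2·TP+FP+FN) = 380/(380+21+42) = 380/443 = 0.8578

0.8578


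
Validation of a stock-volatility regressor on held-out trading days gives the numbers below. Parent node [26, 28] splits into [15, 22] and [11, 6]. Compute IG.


Parent = [26, 28], H_parent = 0.999
H_left = 0.974 (n=37), H_right = 0.9367 (n=17)
H_children = (37/54)·0.974 + (17/54)·0.9367 = 0.9623
IG = 0.999 - 0.9623 = 0.0367

0.0367


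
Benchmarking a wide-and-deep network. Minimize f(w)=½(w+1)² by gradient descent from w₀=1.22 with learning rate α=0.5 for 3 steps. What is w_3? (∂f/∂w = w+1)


step 1: grad = 1.22+1 = 2.22; w = 1.22 - 0.5·(2.22) = 0.11
step 2: grad = 0.11+1 = 1.11; w = 0.11 - 0.5·(1.11) = -0.445
step 3: grad = -0.445+1 = 0.555; w = -0.445 - 0.5·(0.555) = -0.7225

-0.7225


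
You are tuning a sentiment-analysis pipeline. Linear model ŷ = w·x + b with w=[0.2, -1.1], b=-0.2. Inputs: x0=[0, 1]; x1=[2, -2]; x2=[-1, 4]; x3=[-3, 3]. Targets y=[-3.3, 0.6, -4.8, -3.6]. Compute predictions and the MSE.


ŷ0 = (0.2)·(0) + (-1.1)·(1) - 0.2 = -1.3
ŷ1 = (0.2)·(2) + (-1.1)·(-2) - 0.2 = 2.4
ŷ2 = (0.2)·(-1) + (-1.1)·(4) - 0.2 = -4.8
ŷ3 = (0.2)·(-3) + (-1.1)·(3) - 0.2 = -4.1
errors² = [4.0, 3.24, 0.0, 0.25]
MSE = 7.4900/4 = 1.8725

1.8725


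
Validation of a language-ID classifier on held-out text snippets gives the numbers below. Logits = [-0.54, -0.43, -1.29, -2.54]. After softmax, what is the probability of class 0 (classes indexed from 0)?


Exponentials: e^-0.54=0.5827, e^-0.43=0.6505, e^-1.29=0.2753, e^-2.54=0.0789
Sum = 1.5874
Softmax = [0.3671, 0.4098, 0.1734, 0.0497]
p[0] = 0.5827/1.5874 = 0.3671

0.3671


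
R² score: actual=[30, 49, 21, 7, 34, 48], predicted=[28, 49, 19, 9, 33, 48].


ȳ = 31.5
SS_res = Σ(y-ŷ)² = 13
SS_tot = Σ(y-ȳ)² = 1297.5
R² = 1 - SS_res/SS_tot = 1 - 0.01 = 0.99

0.99


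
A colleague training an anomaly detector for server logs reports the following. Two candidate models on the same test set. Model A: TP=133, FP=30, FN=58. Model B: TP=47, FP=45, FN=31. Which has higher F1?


Model A: P=133/163=0.816, R=133/191=0.6963, F1=2PR/(P+R)=2TP/(2TP+FP+FN)=266/354=0.7514
Model B: P=47/92=0.5109, R=47/78=0.6026, F1=2PR/(P+R)=2TP/(2TP+FP+FN)=94/170=0.5529
0.7514 > 0.5529 → Model A

Model A


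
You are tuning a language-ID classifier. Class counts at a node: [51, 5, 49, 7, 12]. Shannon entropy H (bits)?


Probabilities: [51/124, 5/124, 49/124, 7/124, 12/124] ≈ [0.4113, 0.0403, 0.3952, 0.0565, 0.0968]
H = -((51/124)·log₂(51/124) + (5/124)·log₂(5/124) + (49/124)·log₂(49/124) + (7/124)·log₂(7/124) + (12/124)·log₂(12/124))
  = 1.8034 bits

1.8034 bits


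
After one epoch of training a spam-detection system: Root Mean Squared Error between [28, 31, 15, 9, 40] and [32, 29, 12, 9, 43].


MSE = 38/5 = 7.6
RMSE = √(38/5) = 2.7568

2.7568


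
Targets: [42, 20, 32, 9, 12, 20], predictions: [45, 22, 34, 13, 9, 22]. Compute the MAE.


Absolute errors: |42-45|=3, |20-22|=2, |32-34|=2, |9-13|=4, |12-9|=3, |20-22|=2
Sum = 16
MAE = 16/6 = 8/3

8/3


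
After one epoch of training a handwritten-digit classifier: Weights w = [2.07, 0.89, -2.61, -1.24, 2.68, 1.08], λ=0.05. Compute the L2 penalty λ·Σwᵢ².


‖w‖₂² = (2.07)² + (0.89)² + (-2.61)² + (-1.24)² + (2.68)² + (1.08)²
     = 4.2849 + 0.7921 + 6.8121 + 1.5376 + 7.1824 + 1.1664
     = 21.7755
λ·‖w‖₂² = 0.05·21.7755 = 1.088775

1.088775


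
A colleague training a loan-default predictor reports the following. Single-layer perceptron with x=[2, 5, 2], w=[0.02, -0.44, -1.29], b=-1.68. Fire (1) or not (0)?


z = (2)·(0.02) + (5)·(-0.44) + (2)·(-1.29) - 1.68
  = -6.42
step(z) = 0 (z<0)

0


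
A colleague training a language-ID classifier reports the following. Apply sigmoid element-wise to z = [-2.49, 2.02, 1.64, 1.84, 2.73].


σ(-2.49) = 1/(1+e^2.49) = 0.0766
σ(2.02) = 1/(1+e^-2.02) = 0.8829
σ(1.64) = 1/(1+e^-1.64) = 0.8375
σ(1.84) = 1/(1+e^-1.84) = 0.8629
σ(2.73) = 1/(1+e^-2.73) = 0.9388
result = [0.0766, 0.8829, 0.8375, 0.8629, 0.9388]

[0.0766, 0.8829, 0.8375, 0.8629, 0.9388]


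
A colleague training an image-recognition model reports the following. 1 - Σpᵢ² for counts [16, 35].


Probabilities: [16/51, 35/51] ≈ [0.3137, 0.6863]
Σpᵢ² = (256 + 1225)/51² = 1481/2601
Gini = 1 - Σpᵢ² = 1 - 1481/2601 = 0.4306

0.4306


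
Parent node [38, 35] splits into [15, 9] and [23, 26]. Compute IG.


Parent = [38, 35], H_parent = 0.9988
H_left = 0.9544 (n=24), H_right = 0.9973 (n=49)
H_children = (24/73)·0.9544 + (49/73)·0.9973 = 0.9832
IG = 0.9988 - 0.9832 = 0.0156

0.0156


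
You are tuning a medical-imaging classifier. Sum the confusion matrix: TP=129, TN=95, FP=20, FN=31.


Total = TP + TN + FP + FN
= 129 + 95 + 20 + 31
= 275
(Predicted positive: 149, predicted negative: 126)

275


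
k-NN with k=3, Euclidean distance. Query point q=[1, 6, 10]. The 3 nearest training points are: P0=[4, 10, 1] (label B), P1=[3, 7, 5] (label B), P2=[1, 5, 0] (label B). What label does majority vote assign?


d(q,P0) = 10.2956  (label B)
d(q,P1) = 5.4772  (label B)
d(q,P2) = 10.0499  (label B)
Votes: A=0, B=3
Majority → B

B


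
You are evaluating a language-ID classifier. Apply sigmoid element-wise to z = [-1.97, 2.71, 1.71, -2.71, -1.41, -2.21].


σ(-1.97) = 1/(1+e^1.97) = 0.1224
σ(2.71) = 1/(1+e^-2.71) = 0.9376
σ(1.71) = 1/(1+e^-1.71) = 0.8468
σ(-2.71) = 1/(1+e^2.71) = 0.0624
σ(-1.41) = 1/(1+e^1.41) = 0.1962
σ(-2.21) = 1/(1+e^2.21) = 0.0989
result = [0.1224, 0.9376, 0.8468, 0.0624, 0.1962, 0.0989]

[0.1224, 0.9376, 0.8468, 0.0624, 0.1962, 0.0989]


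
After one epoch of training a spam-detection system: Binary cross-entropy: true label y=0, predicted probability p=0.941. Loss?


BCE = -[y·ln(p) + (1-y)·ln(1-p)]
= -0 - 1·ln(1-0.941)
= -ln(0.059) = 2.8302

2.8302


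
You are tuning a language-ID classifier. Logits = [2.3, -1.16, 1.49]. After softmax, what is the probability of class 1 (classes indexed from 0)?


Exponentials: e^2.3=9.9742, e^-1.16=0.3135, e^1.49=4.4371
Sum = 14.7248
Softmax = [0.6774, 0.0213, 0.3013]
p[1] = 0.3135/14.7248 = 0.0213

0.0213


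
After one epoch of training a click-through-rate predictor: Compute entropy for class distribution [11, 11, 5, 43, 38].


Probabilities: [11/108, 11/108, 5/108, 43/108, 38/108] ≈ [0.1019, 0.1019, 0.0463, 0.3981, 0.3519]
H = -((11/108)·log₂(11/108) + (11/108)·log₂(11/108) + (5/108)·log₂(5/108) + (43/108)·log₂(43/108) + (38/108)·log₂(38/108))
  = 1.9357 bits

1.9357 bits


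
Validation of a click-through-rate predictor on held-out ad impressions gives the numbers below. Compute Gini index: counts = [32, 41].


Probabilities: [32/73, 41/73] ≈ [0.4384, 0.5616]
Σpᵢ² = (1024 + 1681)/73² = 2705/5329
Gini = 1 - Σpᵢ² = 1 - 2705/5329 = 0.4924

0.4924


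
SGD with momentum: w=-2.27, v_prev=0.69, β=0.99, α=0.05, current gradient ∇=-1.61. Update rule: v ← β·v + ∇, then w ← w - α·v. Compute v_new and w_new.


v_new = 0.99·0.69 - 1.61 = 0.6831 - 1.61 = -0.9269
w_new = -2.27 - 0.05·-0.9269 = -2.27 + 0.046345 = -2.223655

v_new=-0.9269, w_new=-2.223655


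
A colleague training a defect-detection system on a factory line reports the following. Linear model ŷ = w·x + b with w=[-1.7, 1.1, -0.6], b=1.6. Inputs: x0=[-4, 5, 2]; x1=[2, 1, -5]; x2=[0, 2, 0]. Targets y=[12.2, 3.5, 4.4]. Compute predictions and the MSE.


ŷ0 = (-1.7)·(-4) + (1.1)·(5) + (-0.6)·(2) + 1.6 = 12.7
ŷ1 = (-1.7)·(2) + (1.1)·(1) + (-0.6)·(-5) + 1.6 = 2.3
ŷ2 = (-1.7)·(0) + (1.1)·(2) + (-0.6)·(0) + 1.6 = 3.8
errors² = [0.25, 1.44, 0.36]
MSE = 2.0500/3 = 0.6833

0.6833


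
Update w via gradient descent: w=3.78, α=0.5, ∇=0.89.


w_new = w - α·∇
= 3.78 - 0.5·0.89
= 3.78 - 0.445
= 3.335

3.335


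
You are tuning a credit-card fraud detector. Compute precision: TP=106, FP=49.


Precision = TP/(TP+FP)
= 106/(106+49)
= 106/155 = 68.39%

68.39%


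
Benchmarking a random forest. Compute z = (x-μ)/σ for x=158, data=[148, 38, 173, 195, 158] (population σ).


μ = 142.4, σ = 54.5476
z = (158 - 142.4)/54.5476 = 0.286

0.286


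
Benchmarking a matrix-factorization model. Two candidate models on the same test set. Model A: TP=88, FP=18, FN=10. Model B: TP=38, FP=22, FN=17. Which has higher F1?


Model A: P=88/106=0.8302, R=88/98=0.898, F1=2PR/(P+R)=2TP/(2TP+FP+FN)=176/204=0.8627
Model B: P=38/60=0.6333, R=38/55=0.6909, F1=2PR/(P+R)=2TP/(2TP+FP+FN)=76/115=0.6609
0.8627 > 0.6609 → Model A

Model A


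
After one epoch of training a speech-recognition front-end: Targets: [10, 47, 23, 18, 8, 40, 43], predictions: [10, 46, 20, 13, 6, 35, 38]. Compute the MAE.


Absolute errors: |10-10|=0, |47-46|=1, |23-20|=3, |18-13|=5, |8-6|=2, |40-35|=5, |43-38|=5
Sum = 21
MAE = 21/7 = 3

3


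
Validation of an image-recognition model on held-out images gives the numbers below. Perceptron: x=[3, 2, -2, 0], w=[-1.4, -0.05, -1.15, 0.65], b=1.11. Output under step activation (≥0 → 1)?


z = (3)·(-1.4) + (2)·(-0.05) + (-2)·(-1.15) + (0)·(0.65) + 1.11
  = -0.89
step(z) = 0 (z<0)

0


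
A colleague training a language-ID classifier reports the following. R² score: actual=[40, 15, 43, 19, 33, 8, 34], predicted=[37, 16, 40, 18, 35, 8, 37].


ȳ = 27.4286
SS_res = Σ(y-ŷ)² = 33
SS_tot = Σ(y-ȳ)² = 1077.71
R² = 1 - SS_res/SS_tot = 1 - 0.0306 = 0.9694

0.9694


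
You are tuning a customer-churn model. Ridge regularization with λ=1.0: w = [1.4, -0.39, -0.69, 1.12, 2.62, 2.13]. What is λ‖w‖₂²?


‖w‖₂² = (1.4)² + (-0.39)² + (-0.69)² + (1.12)² + (2.62)² + (2.13)²
     = 1.96 + 0.1521 + 0.4761 + 1.2544 + 6.8644 + 4.5369
     = 15.2439
λ·‖w‖₂² = 1.0·15.2439 = 15.2439

15.2439


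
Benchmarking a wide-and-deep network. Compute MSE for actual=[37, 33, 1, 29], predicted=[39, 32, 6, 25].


Squared errors: (37-39)²=4, (33-32)²=1, (1-6)²=25, (29-25)²=16
Sum = 46
MSE = 46/4 = 23/2

23/2


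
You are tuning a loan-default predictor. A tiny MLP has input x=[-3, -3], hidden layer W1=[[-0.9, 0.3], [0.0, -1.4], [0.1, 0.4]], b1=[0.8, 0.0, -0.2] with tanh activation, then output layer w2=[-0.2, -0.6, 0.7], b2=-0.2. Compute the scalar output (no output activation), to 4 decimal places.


z1[0] = (-0.9)·(-3) + (0.3)·(-3) + 0.8 = 2.6
z1[1] = (0.0)·(-3) + (-1.4)·(-3) + 0.0 = 4.2
z1[2] = (0.1)·(-3) + (0.4)·(-3) - 0.2 = -1.7
h = tanh(z1) = [0.989, 0.9996, -0.9354]
output = (-0.2)·(0.989) + (-0.6)·(0.9996) + (0.7)·(-0.9354) - 0.2 = -1.6523

-1.6523


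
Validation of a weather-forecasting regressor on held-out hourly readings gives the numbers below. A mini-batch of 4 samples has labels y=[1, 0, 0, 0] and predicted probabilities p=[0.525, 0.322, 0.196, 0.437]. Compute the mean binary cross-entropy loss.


L[0] = -ln(0.525) = 0.6444
L[1] = -ln(1-0.322) = -ln(0.678) = 0.3886
L[2] = -ln(1-0.196) = -ln(0.804) = 0.2182
L[3] = -ln(1-0.437) = -ln(0.563) = 0.5745
mean = (0.6444 + 0.3886 + 0.2182 + 0.5745)/4 = 0.4564

0.4564


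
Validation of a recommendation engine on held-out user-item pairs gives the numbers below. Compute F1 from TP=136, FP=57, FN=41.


Precision = 136/193 = 0.7047
Recall = 136/177 = 0.7684
F1 = 2·P·R/(P+R) = 2·TP/(2·TP+FP+FN) = 272/(272+57+41) = 272/370 = 0.7351

0.7351


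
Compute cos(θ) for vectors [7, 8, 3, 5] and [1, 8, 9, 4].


A·B = 7·1 + 8·8 + 3·9 + 5·4 = 118
‖A‖ = √147 = 12.1244, ‖B‖ = √162 = 12.7279
cos = 118/(√147·√162) = 118/√23814 = 0.7647

0.7647


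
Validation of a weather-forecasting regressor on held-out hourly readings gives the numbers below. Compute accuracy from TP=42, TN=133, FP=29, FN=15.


Accuracy = (TP+TN)/(TP+TN+FP+FN)
= (42+133)/(219)
= 175/219 = 79.91%

79.91%


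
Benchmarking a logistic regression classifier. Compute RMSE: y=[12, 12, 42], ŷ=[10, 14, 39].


MSE = 17/3 = 5.6667
RMSE = √(17/3) = 2.3805

2.3805


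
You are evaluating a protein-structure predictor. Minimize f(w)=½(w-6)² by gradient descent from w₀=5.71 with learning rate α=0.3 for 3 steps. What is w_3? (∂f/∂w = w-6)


step 1: grad = 5.71-6 = -0.29; w = 5.71 - 0.3·(-0.29) = 5.797
step 2: grad = 5.797-6 = -0.203; w = 5.797 - 0.3·(-0.203) = 5.8579
step 3: grad = 5.8579-6 = -0.1421; w = 5.8579 - 0.3·(-0.1421) = 5.90053

5.90053


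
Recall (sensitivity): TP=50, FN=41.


Recall = TP/(TP+FN)
= 50/(50+41)
= 50/91 = 54.95%

54.95%


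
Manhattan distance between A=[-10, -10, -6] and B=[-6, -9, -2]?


d = |-10+ 6| + |-10+ 9| + |-6+ 2|
  = 4 + 1 + 4
  = 9

9


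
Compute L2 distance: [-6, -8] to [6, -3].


d = √((-6-6)² + (-8+ 3)²)
  = √(144 + 25)
  = √169 = 13.0

13.0


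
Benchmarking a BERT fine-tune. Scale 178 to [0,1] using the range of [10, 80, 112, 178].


min=10, max=178
(178-10)/(178-10) = 168/168 = 1.0

1.0


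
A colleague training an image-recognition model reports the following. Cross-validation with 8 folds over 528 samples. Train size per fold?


Fold size = 528/8 = 66
Training per fold = 528 - 66 = 462

462


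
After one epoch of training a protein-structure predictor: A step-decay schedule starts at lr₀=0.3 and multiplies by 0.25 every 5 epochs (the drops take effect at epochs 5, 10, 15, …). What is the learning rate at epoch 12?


n_drops = ⌊12/5⌋ = 2
lr = 0.3·0.25^2 = 0.3·0.0625 = 0.01875

0.01875


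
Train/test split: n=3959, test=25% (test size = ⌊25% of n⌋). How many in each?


Test = ⌊3959·25/100⌋ = 989
Train = 3959 - 989 = 2970

Train: 2970, Test: 989


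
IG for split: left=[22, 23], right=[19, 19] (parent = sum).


Parent = [41, 42], H_parent = 0.9999
H_left = 0.9996 (n=45), H_right = 1 (n=38)
H_children = (45/83)·0.9996 + (38/83)·1 = 0.9998
IG = 0.9999 - 0.9998 = 0.0001

0.0001


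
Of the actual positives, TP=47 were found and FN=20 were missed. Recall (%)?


Recall = TP/(TP+FN)
= 47/(47+20)
= 47/67 = 70.15%

70.15%


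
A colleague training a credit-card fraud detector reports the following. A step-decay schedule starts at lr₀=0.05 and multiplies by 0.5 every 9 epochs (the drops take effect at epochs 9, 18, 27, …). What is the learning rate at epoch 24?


n_drops = ⌊24/9⌋ = 2
lr = 0.05·0.5^2 = 0.05·0.25 = 0.0125

0.0125


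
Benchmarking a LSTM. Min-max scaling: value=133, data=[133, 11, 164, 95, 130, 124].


min=11, max=164
(133-11)/(164-11) = 122/153 = 0.7974

0.7974


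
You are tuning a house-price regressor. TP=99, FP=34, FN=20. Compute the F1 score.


Precision = 99/133 = 0.7444
Recall = 99/119 = 0.8319
F1 = 2·P·R/(P+R) = 2·TP/(2·TP+FP+FN) = 198/(198+34+20) = 198/252 = 0.7857

0.7857


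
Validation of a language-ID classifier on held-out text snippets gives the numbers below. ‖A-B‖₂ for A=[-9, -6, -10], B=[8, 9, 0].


d = √((-9-8)² + (-6-9)² + (-10-0)²)
  = √(289 + 225 + 100)
  = √614 = 24.779

24.779


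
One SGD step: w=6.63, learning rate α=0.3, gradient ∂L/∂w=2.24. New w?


w_new = w - α·∇
= 6.63 - 0.3·2.24
= 6.63 - 0.672
= 5.958

5.958


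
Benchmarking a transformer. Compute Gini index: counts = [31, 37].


Probabilities: [31/68, 37/68] ≈ [0.4559, 0.5441]
Σpᵢ² = (961 + 1369)/68² = 2330/4624
Gini = 1 - Σpᵢ² = 1 - 2330/4624 = 0.4961

0.4961


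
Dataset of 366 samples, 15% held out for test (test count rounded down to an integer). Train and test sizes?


Test = ⌊366·15/100⌋ = 54
Train = 366 - 54 = 312

Train: 312, Test: 54


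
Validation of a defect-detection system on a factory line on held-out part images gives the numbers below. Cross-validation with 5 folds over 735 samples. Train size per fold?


Fold size = 735/5 = 147
Training per fold = 735 - 147 = 588

588


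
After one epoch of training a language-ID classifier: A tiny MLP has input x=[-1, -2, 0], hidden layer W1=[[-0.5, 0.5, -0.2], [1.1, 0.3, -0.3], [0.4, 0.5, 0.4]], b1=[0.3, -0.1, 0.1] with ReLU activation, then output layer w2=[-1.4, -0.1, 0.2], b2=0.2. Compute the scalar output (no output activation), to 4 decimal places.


z1[0] = (-0.5)·(-1) + (0.5)·(-2) + (-0.2)·(0) + 0.3 = -0.2
z1[1] = (1.1)·(-1) + (0.3)·(-2) + (-0.3)·(0) - 0.1 = -1.8
z1[2] = (0.4)·(-1) + (0.5)·(-2) + (0.4)·(0) + 0.1 = -1.3
h = ReLU(z1) = [0.0, 0.0, 0.0]
output = (-1.4)·(0.0) + (-0.1)·(0.0) + (0.2)·(0.0) + 0.2 = 0.2

0.2


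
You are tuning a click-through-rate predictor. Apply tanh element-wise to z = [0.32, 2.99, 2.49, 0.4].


tanh(0.32) = 0.3095
tanh(2.99) = 0.995
tanh(2.49) = 0.9863
tanh(0.4) = 0.3799
result = [0.3095, 0.995, 0.9863, 0.3799]

[0.3095, 0.995, 0.9863, 0.3799]


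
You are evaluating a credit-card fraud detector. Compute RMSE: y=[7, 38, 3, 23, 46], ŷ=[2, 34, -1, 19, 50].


MSE = 89/5 = 17.8
RMSE = √(89/5) = 4.219

4.219


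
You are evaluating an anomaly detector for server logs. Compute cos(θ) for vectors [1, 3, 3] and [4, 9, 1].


A·B = 1·4 + 3·9 + 3·1 = 34
‖A‖ = √19 = 4.3589, ‖B‖ = √98 = 9.8995
cos = 34/(√19·√98) = 34/√1862 = 0.7879

0.7879


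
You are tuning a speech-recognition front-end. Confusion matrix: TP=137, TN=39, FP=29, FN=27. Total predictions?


Total = TP + TN + FP + FN
= 137 + 39 + 29 + 27
= 232
(Predicted positive: 166, predicted negative: 66)

232


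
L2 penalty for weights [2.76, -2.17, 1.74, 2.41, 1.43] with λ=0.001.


‖w‖₂² = (2.76)² + (-2.17)² + (1.74)² + (2.41)² + (1.43)²
     = 7.6176 + 4.7089 + 3.0276 + 5.8081 + 2.0449
     = 23.2071
λ·‖w‖₂² = 0.001·23.2071 = 0.023207

0.023207


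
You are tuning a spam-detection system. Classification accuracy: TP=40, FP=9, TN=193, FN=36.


Accuracy = (TP+TN)/(TP+TN+FP+FN)
= (40+193)/(278)
= 233/278 = 83.81%

83.81%


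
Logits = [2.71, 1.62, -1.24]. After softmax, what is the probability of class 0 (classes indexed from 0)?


Exponentials: e^2.71=15.0293, e^1.62=5.0531, e^-1.24=0.2894
Sum = 20.3718
Softmax = [0.7378, 0.248, 0.0142]
p[0] = 15.0293/20.3718 = 0.7378

0.7378


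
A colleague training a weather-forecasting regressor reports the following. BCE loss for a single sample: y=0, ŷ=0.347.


BCE = -[y·ln(p) + (1-y)·ln(1-p)]
= -0 - 1·ln(1-0.347)
= -ln(0.653) = 0.4262

0.4262


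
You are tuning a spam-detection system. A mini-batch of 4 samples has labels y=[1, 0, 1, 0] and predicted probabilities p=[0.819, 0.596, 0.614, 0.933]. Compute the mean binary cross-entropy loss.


L[0] = -ln(0.819) = 0.1997
L[1] = -ln(1-0.596) = -ln(0.404) = 0.9063
L[2] = -ln(0.614) = 0.4878
L[3] = -ln(1-0.933) = -ln(0.067) = 2.7031
mean = (0.1997 + 0.9063 + 0.4878 + 2.7031)/4 = 1.0742

1.0742


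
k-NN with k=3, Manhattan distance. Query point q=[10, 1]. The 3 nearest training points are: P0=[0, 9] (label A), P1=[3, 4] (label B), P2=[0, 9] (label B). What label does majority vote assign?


d(q,P0) = 18  (label A)
d(q,P1) = 10  (label B)
d(q,P2) = 18  (label B)
Votes: A=1, B=2
Majority → B

B


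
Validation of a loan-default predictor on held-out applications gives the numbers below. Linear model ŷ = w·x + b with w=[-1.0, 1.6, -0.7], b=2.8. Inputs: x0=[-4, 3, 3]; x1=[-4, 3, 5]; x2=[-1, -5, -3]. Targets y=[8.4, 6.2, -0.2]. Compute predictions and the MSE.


ŷ0 = (-1.0)·(-4) + (1.6)·(3) + (-0.7)·(3) + 2.8 = 9.5
ŷ1 = (-1.0)·(-4) + (1.6)·(3) + (-0.7)·(5) + 2.8 = 8.1
ŷ2 = (-1.0)·(-1) + (1.6)·(-5) + (-0.7)·(-3) + 2.8 = -2.1
errors² = [1.21, 3.61, 3.61]
MSE = 8.4300/3 = 2.81

2.81


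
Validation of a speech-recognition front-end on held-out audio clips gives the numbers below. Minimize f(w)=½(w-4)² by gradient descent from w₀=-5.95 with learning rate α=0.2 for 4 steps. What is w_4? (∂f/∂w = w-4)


step 1: grad = -5.95-4 = -9.95; w = -5.95 - 0.2·(-9.95) = -3.96
step 2: grad = -3.96-4 = -7.96; w = -3.96 - 0.2·(-7.96) = -2.368
step 3: grad = -2.368-4 = -6.368; w = -2.368 - 0.2·(-6.368) = -1.0944
step 4: grad = -1.0944-4 = -5.0944; w = -1.0944 - 0.2·(-5.0944) = -0.07552

-0.07552


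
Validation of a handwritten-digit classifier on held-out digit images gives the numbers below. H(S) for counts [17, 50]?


Probabilities: [17/67, 50/67] ≈ [0.2537, 0.7463]
H = -((17/67)·log₂(17/67) + (50/67)·log₂(50/67))
  = 0.8171 bits

0.8171 bits


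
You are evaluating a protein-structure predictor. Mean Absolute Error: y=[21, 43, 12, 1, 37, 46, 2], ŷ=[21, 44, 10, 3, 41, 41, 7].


Absolute errors: |21-21|=0, |43-44|=1, |12-10|=2, |1-3|=2, |37-41|=4, |46-41|=5, |2-7|=5
Sum = 19
MAE = 19/7 = 19/7

19/7


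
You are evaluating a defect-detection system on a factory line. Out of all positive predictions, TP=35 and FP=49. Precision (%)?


Precision = TP/(TP+FP)
= 35/(35+49)
= 35/84 = 41.67%

41.67%


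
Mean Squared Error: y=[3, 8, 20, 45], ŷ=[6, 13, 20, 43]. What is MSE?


Squared errors: (3-6)²=9, (8-13)²=25, (20-20)²=0, (45-43)²=4
Sum = 38
MSE = 38/4 = 19/2

19/2


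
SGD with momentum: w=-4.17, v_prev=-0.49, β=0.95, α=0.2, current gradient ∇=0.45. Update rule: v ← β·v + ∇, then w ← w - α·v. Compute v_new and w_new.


v_new = 0.95·-0.49 + 0.45 = -0.4655 + 0.45 = -0.0155
w_new = -4.17 - 0.2·-0.0155 = -4.17 + 0.0031 = -4.1669

v_new=-0.0155, w_new=-4.1669


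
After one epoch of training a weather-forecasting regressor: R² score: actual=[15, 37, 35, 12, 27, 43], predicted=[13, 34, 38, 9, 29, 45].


ȳ = 28.1667
SS_res = Σ(y-ŷ)² = 39
SS_tot = Σ(y-ȳ)² = 780.83
R² = 1 - SS_res/SS_tot = 1 - 0.0499 = 0.9501

0.9501


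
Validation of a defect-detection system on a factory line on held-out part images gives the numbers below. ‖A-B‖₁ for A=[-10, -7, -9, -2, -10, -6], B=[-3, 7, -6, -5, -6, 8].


d = |-10+ 3| + |-7-7| + |-9+ 6| + |-2+ 5| + |-10+ 6| + |-6-8|
  = 7 + 14 + 3 + 3 + 4 + 14
  = 45

45


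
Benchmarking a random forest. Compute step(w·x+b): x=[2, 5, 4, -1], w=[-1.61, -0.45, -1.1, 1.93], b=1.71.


z = (2)·(-1.61) + (5)·(-0.45) + (4)·(-1.1) + (-1)·(1.93) + 1.71
  = -10.09
step(z) = 0 (z<0)

0


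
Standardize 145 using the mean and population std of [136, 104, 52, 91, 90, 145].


μ = 103, σ = 31.0054
z = (145 - 103)/31.0054 = 1.3546

1.3546


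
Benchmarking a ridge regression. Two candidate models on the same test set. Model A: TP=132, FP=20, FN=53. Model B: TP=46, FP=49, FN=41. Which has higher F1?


Model A: P=132/152=0.8684, R=132/185=0.7135, F1=2PR/(P+R)=2TP/(2TP+FP+FN)=264/337=0.7834
Model B: P=46/95=0.4842, R=46/87=0.5287, F1=2PR/(P+R)=2TP/(2TP+FP+FN)=92/182=0.5055
0.7834 > 0.5055 → Model A

Model A


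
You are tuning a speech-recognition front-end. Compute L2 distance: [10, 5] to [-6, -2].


d = √((10+ 6)² + (5+ 2)²)
  = √(256 + 49)
  = √305 = 17.4642

17.4642


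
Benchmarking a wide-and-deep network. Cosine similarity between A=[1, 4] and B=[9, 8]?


A·B = 1·9 + 4·8 = 41
‖A‖ = √17 = 4.1231, ‖B‖ = √145 = 12.0416
cos = 41/(√17·√145) = 41/√2465 = 0.8258

0.8258


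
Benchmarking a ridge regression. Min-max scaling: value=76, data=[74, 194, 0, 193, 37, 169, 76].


min=0, max=194
(76-0)/(194-0) = 76/194 = 0.3918

0.3918


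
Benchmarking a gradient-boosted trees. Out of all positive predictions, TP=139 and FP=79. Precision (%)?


Precision = TP/(TP+FP)
= 139/(139+79)
= 139/218 = 63.76%

63.76%


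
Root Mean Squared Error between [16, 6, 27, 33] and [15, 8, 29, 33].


MSE = 9/4 = 2.25
RMSE = √(9/4) = 1.5

1.5


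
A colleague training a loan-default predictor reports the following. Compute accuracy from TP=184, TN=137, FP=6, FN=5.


Accuracy = (TP+TN)/(TP+TN+FP+FN)
= (184+137)/(332)
= 321/332 = 96.69%

96.69%


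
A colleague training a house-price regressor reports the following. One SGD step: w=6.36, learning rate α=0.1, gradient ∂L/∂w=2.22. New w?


w_new = w - α·∇
= 6.36 - 0.1·2.22
= 6.36 - 0.222
= 6.138

6.138


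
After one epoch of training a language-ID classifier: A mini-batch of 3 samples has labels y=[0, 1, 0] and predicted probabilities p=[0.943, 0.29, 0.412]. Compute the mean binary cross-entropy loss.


L[0] = -ln(1-0.943) = -ln(0.057) = 2.8647
L[1] = -ln(0.29) = 1.2379
L[2] = -ln(1-0.412) = -ln(0.588) = 0.531
mean = (2.8647 + 1.2379 + 0.531)/3 = 1.5445

1.5445


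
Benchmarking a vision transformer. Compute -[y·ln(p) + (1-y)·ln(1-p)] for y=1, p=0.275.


BCE = -[y·ln(p) + (1-y)·ln(1-p)]
= -1·ln(0.275) - 0
= -ln(0.275) = 1.291

1.291


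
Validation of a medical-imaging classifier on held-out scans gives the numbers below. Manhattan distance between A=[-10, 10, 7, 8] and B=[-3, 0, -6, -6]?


d = |-10+ 3| + |10-0| + |7+ 6| + |8+ 6|
  = 7 + 10 + 13 + 14
  = 44

44


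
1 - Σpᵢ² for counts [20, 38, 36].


Probabilities: [20/94, 38/94, 36/94] ≈ [0.2128, 0.4043, 0.383]
Σpᵢ² = (400 + 1444 + 1296)/94² = 3140/8836
Gini = 1 - Σpᵢ² = 1 - 3140/8836 = 0.6446

0.6446


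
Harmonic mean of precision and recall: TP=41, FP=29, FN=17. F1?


Precision = 41/70 = 0.5857
Recall = 41/58 = 0.7069
F1 = 2·P·R/(P+R) = 2·TP/(2·TP+FP+FN) = 82/(82+29+17) = 82/128 = 0.6406

0.6406


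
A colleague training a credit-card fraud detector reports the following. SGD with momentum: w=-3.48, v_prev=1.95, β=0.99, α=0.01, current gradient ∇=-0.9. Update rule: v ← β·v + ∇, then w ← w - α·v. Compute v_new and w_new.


v_new = 0.99·1.95 - 0.9 = 1.9305 - 0.9 = 1.0305
w_new = -3.48 - 0.01·1.0305 = -3.48 - 0.010305 = -3.490305

v_new=1.0305, w_new=-3.490305


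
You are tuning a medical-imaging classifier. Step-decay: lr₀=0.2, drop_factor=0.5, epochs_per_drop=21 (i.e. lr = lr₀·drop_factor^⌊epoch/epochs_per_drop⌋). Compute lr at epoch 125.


n_drops = ⌊125/21⌋ = 5
lr = 0.2·0.5^5 = 0.2·0.03125 = 0.00625

0.00625


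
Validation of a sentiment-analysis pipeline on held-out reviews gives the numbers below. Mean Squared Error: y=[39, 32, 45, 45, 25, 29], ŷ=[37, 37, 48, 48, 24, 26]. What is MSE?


Squared errors: (39-37)²=4, (32-37)²=25, (45-48)²=9, (45-48)²=9, (25-24)²=1, (29-26)²=9
Sum = 57
MSE = 57/6 = 19/2

19/2


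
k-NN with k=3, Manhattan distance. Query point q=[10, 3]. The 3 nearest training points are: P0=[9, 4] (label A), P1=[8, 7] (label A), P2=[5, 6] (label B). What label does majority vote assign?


d(q,P0) = 2  (label A)
d(q,P1) = 6  (label A)
d(q,P2) = 8  (label B)
Votes: A=2, B=1
Majority → A

A


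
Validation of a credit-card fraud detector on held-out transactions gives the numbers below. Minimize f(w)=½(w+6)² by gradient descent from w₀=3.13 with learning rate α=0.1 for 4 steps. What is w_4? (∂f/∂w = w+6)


step 1: grad = 3.13+6 = 9.13; w = 3.13 - 0.1·(9.13) = 2.217
step 2: grad = 2.217+6 = 8.217; w = 2.217 - 0.1·(8.217) = 1.3953
step 3: grad = 1.3953+6 = 7.3953; w = 1.3953 - 0.1·(7.3953) = 0.65577
step 4: grad = 0.65577+6 = 6.65577; w = 0.65577 - 0.1·(6.65577) = -0.009807

-0.009807


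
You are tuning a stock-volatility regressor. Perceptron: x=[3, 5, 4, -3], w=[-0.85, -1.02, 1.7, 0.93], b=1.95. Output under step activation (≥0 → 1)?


z = (3)·(-0.85) + (5)·(-1.02) + (4)·(1.7) + (-3)·(0.93) + 1.95
  = -1.69
step(z) = 0 (z<0)

0


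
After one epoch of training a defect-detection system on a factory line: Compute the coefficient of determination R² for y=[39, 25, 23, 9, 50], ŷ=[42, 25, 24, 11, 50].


ȳ = 29.2
SS_res = Σ(y-ŷ)² = 14
SS_tot = Σ(y-ȳ)² = 992.8
R² = 1 - SS_res/SS_tot = 1 - 0.0141 = 0.9859

0.9859


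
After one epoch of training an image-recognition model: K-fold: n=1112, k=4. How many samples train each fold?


Fold size = 1112/4 = 278
Training per fold = 1112 - 278 = 834

834


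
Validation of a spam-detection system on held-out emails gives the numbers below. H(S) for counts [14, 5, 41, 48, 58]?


Probabilities: [14/166, 5/166, 41/166, 48/166, 58/166] ≈ [0.0843, 0.0301, 0.247, 0.2892, 0.3494]
H = -((14/166)·log₂(14/166) + (5/166)·log₂(5/166) + (41/166)·log₂(41/166) + (48/166)·log₂(48/166) + (58/166)·log₂(58/166))
  = 1.9991 bits

1.9991 bits


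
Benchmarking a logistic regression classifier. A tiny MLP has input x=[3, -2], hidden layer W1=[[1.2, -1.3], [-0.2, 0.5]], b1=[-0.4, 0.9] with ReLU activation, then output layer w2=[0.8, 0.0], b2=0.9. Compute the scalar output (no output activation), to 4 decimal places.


z1[0] = (1.2)·(3) + (-1.3)·(-2) - 0.4 = 5.8
z1[1] = (-0.2)·(3) + (0.5)·(-2) + 0.9 = -0.7
h = ReLU(z1) = [5.8, 0.0]
output = (0.8)·(5.8) + (0.0)·(0.0) + 0.9 = 5.54

5.54


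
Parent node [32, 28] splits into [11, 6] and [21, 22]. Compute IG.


Parent = [32, 28], H_parent = 0.9968
H_left = 0.9367 (n=17), H_right = 0.9996 (n=43)
H_children = (17/60)·0.9367 + (43/60)·0.9996 = 0.9818
IG = 0.9968 - 0.9818 = 0.015

0.015


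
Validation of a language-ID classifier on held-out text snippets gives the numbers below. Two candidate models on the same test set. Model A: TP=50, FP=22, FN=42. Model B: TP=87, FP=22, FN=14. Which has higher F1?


Model A: P=50/72=0.6944, R=50/92=0.5435, F1=2PR/(P+R)=2TP/(2TP+FP+FN)=100/164=0.6098
Model B: P=87/109=0.7982, R=87/101=0.8614, F1=2PR/(P+R)=2TP/(2TP+FP+FN)=174/210=0.8286
0.6098 < 0.8286 → Model B

Model B


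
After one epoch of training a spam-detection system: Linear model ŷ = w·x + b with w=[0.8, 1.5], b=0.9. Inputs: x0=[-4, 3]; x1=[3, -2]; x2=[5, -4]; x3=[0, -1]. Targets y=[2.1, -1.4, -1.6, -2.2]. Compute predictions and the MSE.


ŷ0 = (0.8)·(-4) + (1.5)·(3) + 0.9 = 2.2
ŷ1 = (0.8)·(3) + (1.5)·(-2) + 0.9 = 0.3
ŷ2 = (0.8)·(5) + (1.5)·(-4) + 0.9 = -1.1
ŷ3 = (0.8)·(0) + (1.5)·(-1) + 0.9 = -0.6
errors² = [0.01, 2.89, 0.25, 2.56]
MSE = 5.7100/4 = 1.4275

1.4275


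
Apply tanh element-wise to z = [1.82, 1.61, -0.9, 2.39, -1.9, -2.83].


tanh(1.82) = 0.9488
tanh(1.61) = 0.9232
tanh(-0.9) = -0.7163
tanh(2.39) = 0.9833
tanh(-1.9) = -0.9562
tanh(-2.83) = -0.9931
result = [0.9488, 0.9232, -0.7163, 0.9833, -0.9562, -0.9931]

[0.9488, 0.9232, -0.7163, 0.9833, -0.9562, -0.9931]


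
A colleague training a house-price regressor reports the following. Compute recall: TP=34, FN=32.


Recall = TP/(TP+FN)
= 34/(34+32)
= 34/66 = 51.52%

51.52%


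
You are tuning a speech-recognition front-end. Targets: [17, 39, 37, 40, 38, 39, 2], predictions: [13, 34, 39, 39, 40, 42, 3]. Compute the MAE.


Absolute errors: |17-13|=4, |39-34|=5, |37-39|=2, |40-39|=1, |38-40|=2, |39-42|=3, |2-3|=1
Sum = 18
MAE = 18/7 = 18/7

18/7


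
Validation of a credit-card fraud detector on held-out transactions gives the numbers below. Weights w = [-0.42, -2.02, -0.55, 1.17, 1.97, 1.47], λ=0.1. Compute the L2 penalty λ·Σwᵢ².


‖w‖₂² = (-0.42)² + (-2.02)² + (-0.55)² + (1.17)² + (1.97)² + (1.47)²
     = 0.1764 + 4.0804 + 0.3025 + 1.3689 + 3.8809 + 2.1609
     = 11.97
λ·‖w‖₂² = 0.1·11.97 = 1.197

1.197


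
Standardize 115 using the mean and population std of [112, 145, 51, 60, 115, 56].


μ = 89.8333, σ = 35.8488
z = (115 - 89.8333)/35.8488 = 0.702

0.702


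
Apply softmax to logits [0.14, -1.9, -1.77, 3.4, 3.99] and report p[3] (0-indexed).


Exponentials: e^0.14=1.1503, e^-1.9=0.1496, e^-1.77=0.1703, e^3.4=29.9641, e^3.99=54.0549
Sum = 85.4892
Softmax = [0.0135, 0.0017, 0.002, 0.3505, 0.6323]
p[3] = 29.9641/85.4892 = 0.3505

0.3505


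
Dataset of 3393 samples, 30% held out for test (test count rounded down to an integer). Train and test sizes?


Test = ⌊3393·30/100⌋ = 1017
Train = 3393 - 1017 = 2376

Train: 2376, Test: 1017


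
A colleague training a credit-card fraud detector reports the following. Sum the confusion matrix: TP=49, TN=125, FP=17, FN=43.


Total = TP + TN + FP + FN
= 49 + 125 + 17 + 43
= 234
(Predicted positive: 66, predicted negative: 168)

234


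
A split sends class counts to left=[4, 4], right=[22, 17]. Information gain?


Parent = [26, 21], H_parent = 0.9918
H_left = 1 (n=8), H_right = 0.9881 (n=39)
H_children = (8/47)·1 + (39/47)·0.9881 = 0.9901
IG = 0.9918 - 0.9901 = 0.0017

0.0017


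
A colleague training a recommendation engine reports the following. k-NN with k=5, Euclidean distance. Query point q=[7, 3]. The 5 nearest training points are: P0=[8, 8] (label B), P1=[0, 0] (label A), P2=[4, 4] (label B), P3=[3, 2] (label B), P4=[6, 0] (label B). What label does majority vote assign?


d(q,P0) = 5.099  (label B)
d(q,P1) = 7.6158  (label A)
d(q,P2) = 3.1623  (label B)
d(q,P3) = 4.1231  (label B)
d(q,P4) = 3.1623  (label B)
Votes: A=1, B=4
Majority → B

B
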